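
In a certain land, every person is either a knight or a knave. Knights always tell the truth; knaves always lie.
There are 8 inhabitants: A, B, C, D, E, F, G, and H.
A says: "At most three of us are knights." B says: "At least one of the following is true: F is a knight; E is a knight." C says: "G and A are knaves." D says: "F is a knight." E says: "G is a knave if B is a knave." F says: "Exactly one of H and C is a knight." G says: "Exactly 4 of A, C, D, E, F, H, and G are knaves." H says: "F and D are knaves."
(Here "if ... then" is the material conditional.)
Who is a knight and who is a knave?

A is a knave, B is a knight, C is a knight, D is a knight, E is a knight, F is a knight, G is a knave, and H is a knave.

A (knave): "at most three of us are knights" — False. ✓
B (knight): "at least one of the following is true: F is a knight; E is a knight" — true. ✓
C is a knight; "G and A are knaves" is true, as required.
D (knight): "F is a knight" — true. ✓
E (knight): "G is a knave if B is a knave" — true. ✓
As a knight, F's statement "exactly one of H and C is a knight" should be true; it is.
G is a knave; "exactly 4 of A, C, D, E, F, H, and G are knaves" is False, as required.
H is a knave; "F and D are knaves" is False, as required.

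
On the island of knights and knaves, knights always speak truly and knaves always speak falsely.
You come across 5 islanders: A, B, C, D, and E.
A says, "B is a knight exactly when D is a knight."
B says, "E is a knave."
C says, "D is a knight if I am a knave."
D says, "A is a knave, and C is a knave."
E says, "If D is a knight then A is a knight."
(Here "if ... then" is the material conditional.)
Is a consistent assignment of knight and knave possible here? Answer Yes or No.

Yes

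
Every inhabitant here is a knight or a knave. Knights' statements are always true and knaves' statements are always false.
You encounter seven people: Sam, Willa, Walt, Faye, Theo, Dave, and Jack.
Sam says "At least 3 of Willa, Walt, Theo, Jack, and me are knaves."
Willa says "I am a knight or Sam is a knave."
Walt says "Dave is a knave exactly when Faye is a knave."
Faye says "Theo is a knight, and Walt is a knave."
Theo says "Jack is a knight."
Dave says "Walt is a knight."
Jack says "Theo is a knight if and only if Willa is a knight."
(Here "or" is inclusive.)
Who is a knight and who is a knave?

Sam is a knave, Willa is a knight, Walt is a knave, Faye is a knight, Theo is a knight, Dave is a knave, and Jack is a knight.

Sam is a knave, so "at least 3 of Willa, Walt, Theo, Jack, and me are knaves" must be false — and it is.
Willa is a knight, and the claim "I am a knight or Sam is a knave" is indeed true.
Since Walt is a knave, "Dave is a knave exactly when Faye is a knave" needs to be false, which holds.
Faye is a knight; "Theo is a knight, and Walt is a knave" is true, as required.
Theo (knight): "Jack is a knight" — true. ✓
As a knave, Dave's statement "Walt is a knight" should be false; it is.
Jack (knight): "Theo is a knight if and only if Willa is a knight" — true. ✓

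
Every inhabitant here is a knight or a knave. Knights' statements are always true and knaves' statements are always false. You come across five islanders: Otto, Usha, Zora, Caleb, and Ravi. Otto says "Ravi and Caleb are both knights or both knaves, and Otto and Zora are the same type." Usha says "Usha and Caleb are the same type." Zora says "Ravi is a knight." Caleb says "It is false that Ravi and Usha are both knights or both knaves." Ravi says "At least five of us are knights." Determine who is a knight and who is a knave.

Otto is a knave, and the claim "Ravi and Caleb are both knights or both knaves, and Otto and Zora are the same type" is indeed false.
Usha (knight): "Usha and Caleb are the same type" — True. ✓
Zora is a knave, and the claim "Ravi is a knight" is indeed false.
As a knight, Caleb's statement "it is false that Ravi and Usha are both knights or both knaves" should be True; it is.
Ravi (knave): "at least five of us are knights" — false. ✓

Knights: Usha and Caleb. Knaves: Otto, Zora, and Ravi.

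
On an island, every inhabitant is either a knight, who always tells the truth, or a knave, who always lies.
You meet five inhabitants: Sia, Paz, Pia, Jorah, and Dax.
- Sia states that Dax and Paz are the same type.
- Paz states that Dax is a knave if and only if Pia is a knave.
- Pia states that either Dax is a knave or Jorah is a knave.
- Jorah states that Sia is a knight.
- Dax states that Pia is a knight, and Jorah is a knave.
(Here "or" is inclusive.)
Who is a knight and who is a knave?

Sia is a knight, Paz is a knave, Pia is a knight, Jorah is a knight, and Dax is a knave.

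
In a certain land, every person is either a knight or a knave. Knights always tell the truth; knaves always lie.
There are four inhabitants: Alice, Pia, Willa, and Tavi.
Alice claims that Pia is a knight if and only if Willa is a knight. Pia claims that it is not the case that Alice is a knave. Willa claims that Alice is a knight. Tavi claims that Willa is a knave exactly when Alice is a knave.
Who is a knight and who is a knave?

Knights: Alice, Pia, Willa, and Tavi. Knaves: none.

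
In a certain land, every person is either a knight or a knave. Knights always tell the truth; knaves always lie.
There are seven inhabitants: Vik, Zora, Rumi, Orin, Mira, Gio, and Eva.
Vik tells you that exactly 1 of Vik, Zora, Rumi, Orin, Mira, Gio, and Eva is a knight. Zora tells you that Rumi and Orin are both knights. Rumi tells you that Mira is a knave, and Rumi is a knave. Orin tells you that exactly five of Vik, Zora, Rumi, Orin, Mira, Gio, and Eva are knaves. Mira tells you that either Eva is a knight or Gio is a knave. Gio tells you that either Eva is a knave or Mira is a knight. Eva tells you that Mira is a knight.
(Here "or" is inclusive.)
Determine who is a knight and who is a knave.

Vik is a knave, Zora is a knave, Rumi is a knave, Orin is a knave, Mira is a knight, Gio is a knight, and Eva is a knight.

As a knave, Vik's statement "exactly 1 of Vik, Zora, Rumi, Orin, Mira, Gio, and Eva is a knight" should be false; it is.
As a knave, Zora's statement "Rumi and Orin are both knights" should be false; it is.
Rumi is a knave, and the claim "Mira is a knave, and Rumi is a knave" is indeed false.
Since Orin is a knave, "exactly five of Vik, Zora, Rumi, Orin, Mira, Gio, and Eva are knaves" needs to be false, which holds.
Mira (knight): "either Eva is a knight or Gio is a knave" — true. ✓
Gio is a knight, so "either Eva is a knave or Mira is a knight" must be true — and it is.
Eva (knight): "Mira is a knight" — true. ✓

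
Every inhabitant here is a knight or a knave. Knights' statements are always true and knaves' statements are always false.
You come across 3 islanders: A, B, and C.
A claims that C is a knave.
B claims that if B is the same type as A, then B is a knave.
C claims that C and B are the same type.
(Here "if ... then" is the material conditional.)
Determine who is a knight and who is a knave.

A is a knave, B is a knight, and C is a knight.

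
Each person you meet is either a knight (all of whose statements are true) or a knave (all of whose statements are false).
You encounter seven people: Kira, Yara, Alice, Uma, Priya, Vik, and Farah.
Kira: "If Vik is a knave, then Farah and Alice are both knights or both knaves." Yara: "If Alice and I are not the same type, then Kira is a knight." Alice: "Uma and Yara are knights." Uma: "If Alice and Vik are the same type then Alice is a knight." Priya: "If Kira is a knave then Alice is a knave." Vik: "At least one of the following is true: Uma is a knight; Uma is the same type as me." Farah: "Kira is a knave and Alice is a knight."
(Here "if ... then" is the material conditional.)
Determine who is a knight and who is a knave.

As a knight, Kira's statement "if Vik is a knave, then Farah and Alice are both knights or both knaves" should be true; it is.
Yara (knight): "if Alice and I are not the same type, then Kira is a knight" — true. ✓
Alice is a knight, so "Uma and Yara are knights" must be true — and it is.
Since Uma is a knight, "if Alice and Vik are the same type then Alice is a knight" needs to be true, which holds.
Priya is a knight, so "if Kira is a knave then Alice is a knave" must be true — and it is.
Since Vik is a knight, "at least one of the following is true: Uma is a knight; Uma is the same type as me" needs to be true, which holds.
Farah is a knave, and the claim "Kira is a knave and Alice is a knight" is indeed False.

Kira is a knight, Yara is a knight, Alice is a knight, Uma is a knight, Priya is a knight, Vik is a knight, and Farah is a knave.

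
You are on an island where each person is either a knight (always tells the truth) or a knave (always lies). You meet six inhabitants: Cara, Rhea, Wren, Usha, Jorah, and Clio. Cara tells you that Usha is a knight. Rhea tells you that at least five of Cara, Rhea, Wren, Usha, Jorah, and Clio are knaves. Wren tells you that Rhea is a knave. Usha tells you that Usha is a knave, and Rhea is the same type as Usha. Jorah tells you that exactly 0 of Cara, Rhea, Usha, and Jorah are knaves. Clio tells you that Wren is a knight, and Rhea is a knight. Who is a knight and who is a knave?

Knights: Rhea. Knaves: Cara, Wren, Usha, Jorah, and Clio.

As a knave, Cara's statement "Usha is a knight" should be False; it is.
Rhea is a knight, so "at least five of Cara, Rhea, Wren, Usha, Jorah, and Clio are knaves" must be true — and it is.
Wren (knave): "Rhea is a knave" — False. ✓
Usha is a knave, so "Usha is a knave, and Rhea is the same type as Usha" must be False — and it is.
Jorah is a knave, so "exactly 0 of Cara, Rhea, Usha, and Jorah are knaves" must be False — and it is.
Clio (knave): "Wren is a knight, and Rhea is a knight" — False. ✓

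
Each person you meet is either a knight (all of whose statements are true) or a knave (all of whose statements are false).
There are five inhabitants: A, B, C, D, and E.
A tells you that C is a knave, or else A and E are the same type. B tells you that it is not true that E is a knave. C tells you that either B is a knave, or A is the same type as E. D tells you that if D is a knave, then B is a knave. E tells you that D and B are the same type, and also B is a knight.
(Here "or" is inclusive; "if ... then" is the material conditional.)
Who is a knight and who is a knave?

Knights: A, B, C, D, and E. Knaves: none.

Suppose A is a knave. Then A's statement "C is a knave, or else A and E are the same type" would have to be false. Checking the 16 ways to assign the others, none is consistent with every speaker.
(For instance, with B=knight, C=knight, D=knight, E=knight, C's claim "either B is a knave, or A is the same type as E" comes out false where it would need to be true.)
So A must be a knight, making "C is a knave, or else A and E are the same type" true. Taking A=knight, B=knight, C=knight, D=knight, E=knight, each remaining statement checks out:
  B (knight): "it is not true that E is a knave" — true. ✓
  C (knight): "either B is a knave, or A is the same type as E" — true. ✓
  D (knight): "if D is a knave, then B is a knave" — true. ✓
  E (knight): "D and B are the same type, and also B is a knight" — true. ✓
This is the unique consistent assignment.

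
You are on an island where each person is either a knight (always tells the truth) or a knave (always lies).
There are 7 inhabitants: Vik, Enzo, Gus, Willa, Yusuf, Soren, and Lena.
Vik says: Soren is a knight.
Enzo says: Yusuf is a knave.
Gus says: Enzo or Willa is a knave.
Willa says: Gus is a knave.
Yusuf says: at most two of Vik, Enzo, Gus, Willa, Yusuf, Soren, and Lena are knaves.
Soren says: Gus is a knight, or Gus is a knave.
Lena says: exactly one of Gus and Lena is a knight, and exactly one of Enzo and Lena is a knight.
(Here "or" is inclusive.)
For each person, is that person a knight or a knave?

Vik is a knight, Enzo is a knight, Gus is a knave, Willa is a knight, Yusuf is a knave, Soren is a knight, and Lena is a knave.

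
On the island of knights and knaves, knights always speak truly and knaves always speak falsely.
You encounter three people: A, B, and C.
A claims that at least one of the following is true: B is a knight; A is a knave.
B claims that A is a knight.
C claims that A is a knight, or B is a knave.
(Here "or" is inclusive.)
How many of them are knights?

The unique consistent assignment is A=knight, B=knight, C=knight.
That has 3 knights.

3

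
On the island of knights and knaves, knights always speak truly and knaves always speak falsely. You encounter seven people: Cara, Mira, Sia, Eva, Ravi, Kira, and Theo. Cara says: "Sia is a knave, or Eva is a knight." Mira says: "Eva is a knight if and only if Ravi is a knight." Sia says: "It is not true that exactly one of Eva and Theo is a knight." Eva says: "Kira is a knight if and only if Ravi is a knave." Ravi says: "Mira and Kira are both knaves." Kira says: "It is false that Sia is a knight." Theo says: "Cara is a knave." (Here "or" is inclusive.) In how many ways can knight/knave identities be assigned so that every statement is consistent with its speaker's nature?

1

Consistent assignments:
  Cara=knight, Mira=knave, Sia=knave, Eva=knight, Ravi=knave, Kira=knight, Theo=knave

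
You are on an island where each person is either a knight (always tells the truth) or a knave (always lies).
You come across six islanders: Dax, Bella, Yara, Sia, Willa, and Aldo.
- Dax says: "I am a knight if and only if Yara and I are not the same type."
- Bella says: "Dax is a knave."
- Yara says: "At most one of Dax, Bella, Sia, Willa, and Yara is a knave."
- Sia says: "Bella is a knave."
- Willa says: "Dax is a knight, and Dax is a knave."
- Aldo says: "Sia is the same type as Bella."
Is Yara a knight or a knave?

Yara is a knave.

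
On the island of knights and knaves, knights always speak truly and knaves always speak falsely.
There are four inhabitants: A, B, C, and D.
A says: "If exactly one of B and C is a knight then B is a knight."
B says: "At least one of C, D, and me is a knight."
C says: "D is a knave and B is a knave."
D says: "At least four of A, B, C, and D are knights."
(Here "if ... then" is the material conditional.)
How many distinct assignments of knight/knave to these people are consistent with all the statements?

1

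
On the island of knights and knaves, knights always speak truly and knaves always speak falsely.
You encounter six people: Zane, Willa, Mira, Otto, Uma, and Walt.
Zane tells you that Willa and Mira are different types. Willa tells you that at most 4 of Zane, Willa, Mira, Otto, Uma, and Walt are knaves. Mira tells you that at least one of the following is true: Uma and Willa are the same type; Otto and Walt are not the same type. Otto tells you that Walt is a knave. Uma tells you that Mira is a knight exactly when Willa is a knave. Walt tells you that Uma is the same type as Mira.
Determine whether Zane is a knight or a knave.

Zane is a knave.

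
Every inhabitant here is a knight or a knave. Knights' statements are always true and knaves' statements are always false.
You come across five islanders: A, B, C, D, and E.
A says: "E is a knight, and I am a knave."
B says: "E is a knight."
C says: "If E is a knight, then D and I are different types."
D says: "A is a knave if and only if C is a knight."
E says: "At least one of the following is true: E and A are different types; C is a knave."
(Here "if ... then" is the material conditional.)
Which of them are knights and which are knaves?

Knights: C and D. Knaves: A, B, and E.

Suppose A is a knight. Then A's statement "E is a knight, and I am a knave" would have to be true. Checking the 16 ways to assign the others, none is consistent with every speaker.
(For instance, with B=knave, C=knight, D=knight, E=knave, A's claim "E is a knight, and I am a knave" comes out false where it would need to be true.)
So A must be a knave, making "E is a knight, and I am a knave" false. Taking A=knave, B=knave, C=knight, D=knight, E=knave, each remaining statement checks out:
  B (knave): "E is a knight" — false. ✓
  C (knight): "if E is a knight, then D and I are different types" — true. ✓
  D (knight): "A is a knave if and only if C is a knight" — true. ✓
  E (knave): "at least one of the following is true: E and A are different types; C is a knave" — false. ✓
This is the unique consistent assignment.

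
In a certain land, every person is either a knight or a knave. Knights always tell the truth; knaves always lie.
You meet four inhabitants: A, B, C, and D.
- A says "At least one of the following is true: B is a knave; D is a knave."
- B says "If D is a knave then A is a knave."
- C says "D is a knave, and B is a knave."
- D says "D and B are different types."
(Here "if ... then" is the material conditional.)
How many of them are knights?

2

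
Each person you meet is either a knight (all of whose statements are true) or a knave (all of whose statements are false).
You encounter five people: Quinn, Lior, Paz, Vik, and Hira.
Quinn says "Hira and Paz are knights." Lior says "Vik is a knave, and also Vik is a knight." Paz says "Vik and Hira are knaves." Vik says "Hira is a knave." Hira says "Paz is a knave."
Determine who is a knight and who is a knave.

Suppose Quinn is a knight. Then Quinn's statement "Hira and Paz are knights" would have to be true. Checking the 16 ways to assign the others, none is consistent with every speaker.
(For instance, with Lior=knave, Paz=knave, Vik=knave, Hira=knight, Quinn's claim "Hira and Paz are knights" comes out false where it would need to be true.)
So Quinn must be a knave, making "Hira and Paz are knights" false. Taking Quinn=knave, Lior=knave, Paz=knave, Vik=knave, Hira=knight, each remaining statement checks out:
  Lior (knave): "Vik is a knave, and also Vik is a knight" — false. ✓
  Paz (knave): "Vik and Hira are knaves" — false. ✓
  Vik (knave): "Hira is a knave" — false. ✓
  Hira (knight): "Paz is a knave" — true. ✓
This is the unique consistent assignment.

Knights: Hira. Knaves: Quinn, Lior, Paz, and Vik.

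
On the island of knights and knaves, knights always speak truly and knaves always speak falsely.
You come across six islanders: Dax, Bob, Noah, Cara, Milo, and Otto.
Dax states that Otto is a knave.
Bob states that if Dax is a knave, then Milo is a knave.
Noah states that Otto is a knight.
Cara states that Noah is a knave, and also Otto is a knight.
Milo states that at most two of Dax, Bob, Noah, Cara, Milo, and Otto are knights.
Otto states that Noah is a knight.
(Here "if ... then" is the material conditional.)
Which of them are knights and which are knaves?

Since Dax is a knave, "Otto is a knave" needs to be false, which holds.
As a knight, Bob's statement "if Dax is a knave, then Milo is a knave" should be True; it is.
Noah is a knight, and the claim "Otto is a knight" is indeed True.
Since Cara is a knave, "Noah is a knave, and also Otto is a knight" needs to be false, which holds.
Since Milo is a knave, "at most two of Dax, Bob, Noah, Cara, Milo, and Otto are knights" needs to be false, which holds.
Otto is a knight, so "Noah is a knight" must be True — and it is.

Dax is a knave, Bob is a knight, Noah is a knight, Cara is a knave, Milo is a knave, and Otto is a knight.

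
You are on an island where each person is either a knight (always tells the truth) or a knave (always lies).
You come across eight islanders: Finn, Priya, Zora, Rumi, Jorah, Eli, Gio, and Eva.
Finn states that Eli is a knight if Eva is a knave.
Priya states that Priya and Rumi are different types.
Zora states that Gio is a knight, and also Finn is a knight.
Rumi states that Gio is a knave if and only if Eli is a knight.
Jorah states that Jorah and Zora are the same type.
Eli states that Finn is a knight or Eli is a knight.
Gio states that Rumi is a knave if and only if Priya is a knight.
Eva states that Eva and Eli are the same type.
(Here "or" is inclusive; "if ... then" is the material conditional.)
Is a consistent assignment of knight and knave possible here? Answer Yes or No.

Yes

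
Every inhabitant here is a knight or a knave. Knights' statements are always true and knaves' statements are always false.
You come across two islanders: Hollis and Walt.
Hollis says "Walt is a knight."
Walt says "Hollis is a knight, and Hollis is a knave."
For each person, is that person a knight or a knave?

Hollis is a knave and Walt is a knave.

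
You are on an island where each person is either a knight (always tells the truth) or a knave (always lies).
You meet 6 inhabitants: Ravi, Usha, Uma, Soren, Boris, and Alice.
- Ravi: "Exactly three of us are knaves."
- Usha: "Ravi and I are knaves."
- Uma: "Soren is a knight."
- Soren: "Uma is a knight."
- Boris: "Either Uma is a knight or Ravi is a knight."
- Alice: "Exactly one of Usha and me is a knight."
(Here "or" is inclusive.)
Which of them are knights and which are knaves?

Ravi is a knight, so "exactly three of us are knaves" must be true — and it is.
Since Usha is a knave, "Ravi and I are knaves" needs to be false, which holds.
Since Uma is a knave, "Soren is a knight" needs to be false, which holds.
Since Soren is a knave, "Uma is a knight" needs to be false, which holds.
As a knight, Boris's statement "either Uma is a knight or Ravi is a knight" should be true; it is.
Since Alice is a knight, "exactly one of Usha and me is a knight" needs to be true, which holds.

Ravi is a knight, Usha is a knave, Uma is a knave, Soren is a knave, Boris is a knight, and Alice is a knight.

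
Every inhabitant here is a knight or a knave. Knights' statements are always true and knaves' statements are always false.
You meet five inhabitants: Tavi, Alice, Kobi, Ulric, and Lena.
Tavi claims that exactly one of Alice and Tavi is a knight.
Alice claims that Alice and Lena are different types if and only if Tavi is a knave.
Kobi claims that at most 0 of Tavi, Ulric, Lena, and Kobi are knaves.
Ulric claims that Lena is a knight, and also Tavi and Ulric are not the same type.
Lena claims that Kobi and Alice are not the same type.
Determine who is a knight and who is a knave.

Tavi is a knave, Alice is a knave, Kobi is a knave, Ulric is a knave, and Lena is a knave.

Suppose Tavi is a knight. Then Tavi's statement "exactly one of Alice and Tavi is a knight" would have to be true. Checking the 16 ways to assign the others, none is consistent with every speaker.
(For instance, with Alice=knave, Kobi=knave, Ulric=knave, Lena=knave, Alice's claim "Alice and Lena are different types if and only if Tavi is a knave" comes out true where it would need to be false.)
So Tavi must be a knave, making "exactly one of Alice and Tavi is a knight" false. Taking Tavi=knave, Alice=knave, Kobi=knave, Ulric=knave, Lena=knave, each remaining statement checks out:
  Alice (knave): "Alice and Lena are different types if and only if Tavi is a knave" — false. ✓
  Kobi (knave): "at most 0 of Tavi, Ulric, Lena, and Kobi are knaves" — false. ✓
  Ulric (knave): "Lena is a knight, and also Tavi and Ulric are not the same type" — false. ✓
  Lena (knave): "Kobi and Alice are not the same type" — false. ✓
This is the unique consistent assignment.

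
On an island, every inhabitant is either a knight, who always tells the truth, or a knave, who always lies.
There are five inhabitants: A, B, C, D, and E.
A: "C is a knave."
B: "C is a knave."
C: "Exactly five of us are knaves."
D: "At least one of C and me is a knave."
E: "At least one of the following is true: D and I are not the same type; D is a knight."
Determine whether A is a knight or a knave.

A is a knight.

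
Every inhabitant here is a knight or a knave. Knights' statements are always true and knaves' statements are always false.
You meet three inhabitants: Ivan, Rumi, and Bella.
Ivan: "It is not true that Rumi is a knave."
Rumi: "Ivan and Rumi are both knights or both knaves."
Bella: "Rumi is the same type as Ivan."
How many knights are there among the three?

The unique consistent assignment is Ivan=knight, Rumi=knight, Bella=knight.
That has 3 knights.

3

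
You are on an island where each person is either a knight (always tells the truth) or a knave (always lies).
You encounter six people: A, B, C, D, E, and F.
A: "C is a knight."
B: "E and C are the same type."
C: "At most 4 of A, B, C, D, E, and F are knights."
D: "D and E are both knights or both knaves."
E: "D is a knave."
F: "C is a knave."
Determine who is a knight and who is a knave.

A (knight): "C is a knight" — true. ✓
B is a knight, so "E and C are the same type" must be true — and it is.
C is a knight, so "at most 4 of A, B, C, D, E, and F are knights" must be true — and it is.
Since D is a knave, "D and E are both knights or both knaves" needs to be False, which holds.
E is a knight, and the claim "D is a knave" is indeed true.
F (knave): "C is a knave" — False. ✓

Knights: A, B, C, and E. Knaves: D and F.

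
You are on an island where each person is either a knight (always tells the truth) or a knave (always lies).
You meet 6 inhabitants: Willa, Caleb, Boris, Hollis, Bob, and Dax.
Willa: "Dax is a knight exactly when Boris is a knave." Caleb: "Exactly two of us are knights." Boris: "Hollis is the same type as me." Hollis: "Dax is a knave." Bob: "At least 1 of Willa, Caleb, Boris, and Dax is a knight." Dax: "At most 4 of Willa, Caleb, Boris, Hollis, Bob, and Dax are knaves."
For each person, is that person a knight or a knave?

Since Willa is a knave, "Dax is a knight exactly when Boris is a knave" needs to be False, which holds.
Caleb is a knave, and the claim "exactly two of us are knights" is indeed False.
Boris is a knave; "Hollis is the same type as me" is False, as required.
Hollis is a knight, and the claim "Dax is a knave" is indeed true.
Since Bob is a knave, "at least 1 of Willa, Caleb, Boris, and Dax is a knight" needs to be False, which holds.
Dax is a knave; "at most 4 of Willa, Caleb, Boris, Hollis, Bob, and Dax are knaves" is False, as required.

Willa is a knave, Caleb is a knave, Boris is a knave, Hollis is a knight, Bob is a knave, and Dax is a knave.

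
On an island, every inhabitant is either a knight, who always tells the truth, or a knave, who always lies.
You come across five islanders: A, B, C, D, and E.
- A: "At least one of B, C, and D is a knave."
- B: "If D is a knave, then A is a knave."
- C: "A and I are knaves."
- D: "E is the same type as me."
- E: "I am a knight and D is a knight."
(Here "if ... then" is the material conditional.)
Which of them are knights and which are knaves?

Knights: A, B, D, and E. Knaves: C.

A is a knight; "at least one of B, C, and D is a knave" is true, as required.
B is a knight; "if D is a knave, then A is a knave" is true, as required.
As a knave, C's statement "A and I are knaves" should be false; it is.
D is a knight, so "E is the same type as me" must be true — and it is.
E (knight): "I am a knight and D is a knight" — true. ✓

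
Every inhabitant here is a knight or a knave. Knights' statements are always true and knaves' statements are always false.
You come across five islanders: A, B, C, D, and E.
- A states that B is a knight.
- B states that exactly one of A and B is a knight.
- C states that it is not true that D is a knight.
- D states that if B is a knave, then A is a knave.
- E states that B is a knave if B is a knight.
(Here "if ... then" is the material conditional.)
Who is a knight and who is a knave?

Knights: D and E. Knaves: A, B, and C.

A is a knave; "B is a knight" is false, as required.
B is a knave; "exactly one of A and B is a knight" is false, as required.
C is a knave; "it is not true that D is a knight" is false, as required.
D is a knight; "if B is a knave, then A is a knave" is true, as required.
E (knight): "B is a knave if B is a knight" — true. ✓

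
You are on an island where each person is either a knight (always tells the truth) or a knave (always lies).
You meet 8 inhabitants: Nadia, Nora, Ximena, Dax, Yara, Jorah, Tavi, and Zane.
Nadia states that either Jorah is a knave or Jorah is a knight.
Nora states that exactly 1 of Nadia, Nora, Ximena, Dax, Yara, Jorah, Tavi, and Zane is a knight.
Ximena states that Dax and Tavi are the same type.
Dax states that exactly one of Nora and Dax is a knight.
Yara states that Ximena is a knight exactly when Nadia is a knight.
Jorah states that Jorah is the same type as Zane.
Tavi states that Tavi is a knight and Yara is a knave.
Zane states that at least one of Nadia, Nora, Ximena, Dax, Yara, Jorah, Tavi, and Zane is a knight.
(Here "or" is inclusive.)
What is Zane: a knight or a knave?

Zane is a knight.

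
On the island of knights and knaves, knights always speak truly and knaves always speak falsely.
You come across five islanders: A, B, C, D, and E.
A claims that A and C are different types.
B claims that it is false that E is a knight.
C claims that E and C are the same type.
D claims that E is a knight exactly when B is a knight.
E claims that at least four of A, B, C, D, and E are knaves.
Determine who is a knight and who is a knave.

Since A is a knave, "A and C are different types" needs to be False, which holds.
B is a knave, and the claim "it is false that E is a knight" is indeed False.
C is a knave, and the claim "E and C are the same type" is indeed False.
As a knave, D's statement "E is a knight exactly when B is a knight" should be False; it is.
E is a knight, so "at least four of A, B, C, D, and E are knaves" must be True — and it is.

A is a knave, B is a knave, C is a knave, D is a knave, and E is a knight.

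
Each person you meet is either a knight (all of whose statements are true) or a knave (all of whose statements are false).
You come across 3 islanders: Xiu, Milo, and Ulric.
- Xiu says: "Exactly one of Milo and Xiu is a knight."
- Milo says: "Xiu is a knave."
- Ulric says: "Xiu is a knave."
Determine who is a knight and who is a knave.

Xiu is a knight, Milo is a knave, and Ulric is a knave.

As a knight, Xiu's statement "exactly one of Milo and Xiu is a knight" should be True; it is.
Milo is a knave, so "Xiu is a knave" must be False — and it is.
Ulric is a knave; "Xiu is a knave" is False, as required.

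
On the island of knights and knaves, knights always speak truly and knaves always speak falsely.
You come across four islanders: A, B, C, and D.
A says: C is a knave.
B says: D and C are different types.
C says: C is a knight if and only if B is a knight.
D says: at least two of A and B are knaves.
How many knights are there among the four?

2

The unique consistent assignment is A=knave, B=knight, C=knight, D=knave.
That has 2 knights.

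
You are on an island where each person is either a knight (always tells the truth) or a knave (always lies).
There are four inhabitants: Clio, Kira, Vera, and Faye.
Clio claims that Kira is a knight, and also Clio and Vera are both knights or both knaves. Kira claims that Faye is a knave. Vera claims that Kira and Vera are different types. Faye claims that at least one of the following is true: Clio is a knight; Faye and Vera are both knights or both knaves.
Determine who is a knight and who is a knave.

Suppose Clio is a knight. Then Clio's statement "Kira is a knight, and also Clio and Vera are both knights or both knaves" would have to be true. Checking the 8 ways to assign the others, none is consistent with every speaker.
(For instance, with Kira=knave, Vera=knight, Faye=knight, Clio's claim "Kira is a knight, and also Clio and Vera are both knights or both knaves" comes out false where it would need to be true.)
So Clio must be a knave, making "Kira is a knight, and also Clio and Vera are both knights or both knaves" false. Taking Clio=knave, Kira=knave, Vera=knight, Faye=knight, each remaining statement checks out:
  Kira (knave): "Faye is a knave" — false. ✓
  Vera (knight): "Kira and Vera are different types" — true. ✓
  Faye (knight): "at least one of the following is true: Clio is a knight; Faye and Vera are both knights or both knaves" — true. ✓
This is the unique consistent assignment.

Knights: Vera and Faye. Knaves: Clio and Kira.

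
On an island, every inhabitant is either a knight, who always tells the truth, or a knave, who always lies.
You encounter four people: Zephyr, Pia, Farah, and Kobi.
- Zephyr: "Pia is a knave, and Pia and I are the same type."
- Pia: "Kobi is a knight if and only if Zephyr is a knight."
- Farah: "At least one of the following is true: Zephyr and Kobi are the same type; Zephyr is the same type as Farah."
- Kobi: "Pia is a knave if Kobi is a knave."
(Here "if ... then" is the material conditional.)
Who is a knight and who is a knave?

Zephyr is a knave, Pia is a knight, Farah is a knight, and Kobi is a knave.

Suppose Zephyr is a knight. Then Zephyr's statement "Pia is a knave, and Pia and I are the same type" would have to be true. Checking the 8 ways to assign the others, none is consistent with every speaker.
(For instance, with Pia=knight, Farah=knight, Kobi=knave, Zephyr's claim "Pia is a knave, and Pia and I are the same type" comes out false where it would need to be true.)
So Zephyr must be a knave, making "Pia is a knave, and Pia and I are the same type" false. Taking Zephyr=knave, Pia=knight, Farah=knight, Kobi=knave, each remaining statement checks out:
  Pia (knight): "Kobi is a knight if and only if Zephyr is a knight" — true. ✓
  Farah (knight): "at least one of the following is true: Zephyr and Kobi are the same type; Zephyr is the same type as Farah" — true. ✓
  Kobi (knave): "Pia is a knave if Kobi is a knave" — false. ✓
This is the unique consistent assignment.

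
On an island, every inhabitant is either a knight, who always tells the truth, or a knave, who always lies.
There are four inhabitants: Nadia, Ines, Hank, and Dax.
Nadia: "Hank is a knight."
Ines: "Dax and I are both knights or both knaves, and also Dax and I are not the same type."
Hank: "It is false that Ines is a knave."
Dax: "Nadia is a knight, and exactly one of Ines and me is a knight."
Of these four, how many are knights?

0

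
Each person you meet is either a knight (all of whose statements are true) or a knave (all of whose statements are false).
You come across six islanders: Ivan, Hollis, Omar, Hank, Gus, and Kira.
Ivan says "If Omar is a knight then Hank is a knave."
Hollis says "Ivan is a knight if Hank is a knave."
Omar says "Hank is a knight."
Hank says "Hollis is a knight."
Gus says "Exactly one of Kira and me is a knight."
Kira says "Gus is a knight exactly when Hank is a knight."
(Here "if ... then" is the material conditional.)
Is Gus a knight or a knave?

Gus is a knave.

Consistent assignments: {Ivan=knave, Hollis=knight, Omar=knight, Hank=knight, Gus=knave, Kira=knave}
In every consistent assignment, Gus is a knave.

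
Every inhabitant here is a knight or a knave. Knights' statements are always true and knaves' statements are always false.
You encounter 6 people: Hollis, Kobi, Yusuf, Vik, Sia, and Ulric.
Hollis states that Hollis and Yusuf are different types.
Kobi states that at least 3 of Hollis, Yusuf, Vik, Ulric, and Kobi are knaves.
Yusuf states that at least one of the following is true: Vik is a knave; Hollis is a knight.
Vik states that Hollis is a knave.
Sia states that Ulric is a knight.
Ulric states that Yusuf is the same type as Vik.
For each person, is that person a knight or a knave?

Hollis is a knave, Kobi is a knight, Yusuf is a knave, Vik is a knight, Sia is a knave, and Ulric is a knave.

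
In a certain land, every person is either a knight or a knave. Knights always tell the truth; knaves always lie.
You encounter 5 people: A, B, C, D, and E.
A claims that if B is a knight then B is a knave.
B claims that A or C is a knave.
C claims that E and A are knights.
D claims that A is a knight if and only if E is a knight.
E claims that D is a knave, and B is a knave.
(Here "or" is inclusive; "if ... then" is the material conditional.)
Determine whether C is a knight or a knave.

C is a knave.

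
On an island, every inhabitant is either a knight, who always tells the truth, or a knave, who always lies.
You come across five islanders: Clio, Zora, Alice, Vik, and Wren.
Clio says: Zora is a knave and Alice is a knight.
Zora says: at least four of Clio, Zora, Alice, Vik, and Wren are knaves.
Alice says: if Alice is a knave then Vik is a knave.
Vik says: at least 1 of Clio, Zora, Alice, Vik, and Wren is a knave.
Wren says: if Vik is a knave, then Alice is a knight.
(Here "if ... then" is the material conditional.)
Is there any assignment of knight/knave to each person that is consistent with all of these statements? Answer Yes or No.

One consistent assignment: Clio=knight, Zora=knave, Alice=knight, Vik=knight, Wren=knight.

Yes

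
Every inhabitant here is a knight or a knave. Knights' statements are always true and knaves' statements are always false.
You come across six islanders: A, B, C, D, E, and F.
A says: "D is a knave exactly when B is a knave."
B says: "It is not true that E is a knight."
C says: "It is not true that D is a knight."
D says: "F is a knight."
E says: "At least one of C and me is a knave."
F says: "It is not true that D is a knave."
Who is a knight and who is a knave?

A is a knave, B is a knave, C is a knave, D is a knight, E is a knight, and F is a knight.

As a knave, A's statement "D is a knave exactly when B is a knave" should be False; it is.
B is a knave, and the claim "it is not true that E is a knight" is indeed False.
C (knave): "it is not true that D is a knight" — False. ✓
D is a knight; "F is a knight" is true, as required.
Since E is a knight, "at least one of C and me is a knave" needs to be true, which holds.
F (knight): "it is not true that D is a knave" — true. ✓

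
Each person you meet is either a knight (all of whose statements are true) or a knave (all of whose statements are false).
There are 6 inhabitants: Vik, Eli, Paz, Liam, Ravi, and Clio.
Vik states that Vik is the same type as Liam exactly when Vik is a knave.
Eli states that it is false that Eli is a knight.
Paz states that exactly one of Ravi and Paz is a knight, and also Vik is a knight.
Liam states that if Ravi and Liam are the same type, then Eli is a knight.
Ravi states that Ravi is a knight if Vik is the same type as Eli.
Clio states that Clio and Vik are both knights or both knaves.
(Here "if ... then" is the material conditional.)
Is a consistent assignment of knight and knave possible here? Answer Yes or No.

No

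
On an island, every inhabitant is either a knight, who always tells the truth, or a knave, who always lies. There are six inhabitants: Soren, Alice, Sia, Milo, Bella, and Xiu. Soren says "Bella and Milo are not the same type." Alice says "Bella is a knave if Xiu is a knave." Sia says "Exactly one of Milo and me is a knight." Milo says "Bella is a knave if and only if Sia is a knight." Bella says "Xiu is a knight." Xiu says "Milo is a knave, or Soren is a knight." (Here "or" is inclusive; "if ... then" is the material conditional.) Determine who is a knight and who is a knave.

Soren is a knight, Alice is a knight, Sia is a knight, Milo is a knave, Bella is a knight, and Xiu is a knight.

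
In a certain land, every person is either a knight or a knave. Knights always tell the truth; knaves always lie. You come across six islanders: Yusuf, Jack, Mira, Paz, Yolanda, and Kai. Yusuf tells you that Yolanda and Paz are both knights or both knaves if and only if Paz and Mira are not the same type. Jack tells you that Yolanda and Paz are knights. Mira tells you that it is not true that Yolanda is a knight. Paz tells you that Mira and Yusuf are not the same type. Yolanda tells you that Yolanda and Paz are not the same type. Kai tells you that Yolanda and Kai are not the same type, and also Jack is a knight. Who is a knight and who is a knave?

Yusuf is a knight, Jack is a knave, Mira is a knight, Paz is a knave, Yolanda is a knave, and Kai is a knave.

Since Yusuf is a knight, "Yolanda and Paz are both knights or both knaves if and only if Paz and Mira are not the same type" needs to be true, which holds.
Since Jack is a knave, "Yolanda and Paz are knights" needs to be False, which holds.
Mira is a knight; "it is not true that Yolanda is a knight" is true, as required.
Paz (knave): "Mira and Yusuf are not the same type" — False. ✓
Yolanda is a knave, so "Yolanda and Paz are not the same type" must be False — and it is.
Kai is a knave; "Yolanda and Kai are not the same type, and also Jack is a knight" is False, as required.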